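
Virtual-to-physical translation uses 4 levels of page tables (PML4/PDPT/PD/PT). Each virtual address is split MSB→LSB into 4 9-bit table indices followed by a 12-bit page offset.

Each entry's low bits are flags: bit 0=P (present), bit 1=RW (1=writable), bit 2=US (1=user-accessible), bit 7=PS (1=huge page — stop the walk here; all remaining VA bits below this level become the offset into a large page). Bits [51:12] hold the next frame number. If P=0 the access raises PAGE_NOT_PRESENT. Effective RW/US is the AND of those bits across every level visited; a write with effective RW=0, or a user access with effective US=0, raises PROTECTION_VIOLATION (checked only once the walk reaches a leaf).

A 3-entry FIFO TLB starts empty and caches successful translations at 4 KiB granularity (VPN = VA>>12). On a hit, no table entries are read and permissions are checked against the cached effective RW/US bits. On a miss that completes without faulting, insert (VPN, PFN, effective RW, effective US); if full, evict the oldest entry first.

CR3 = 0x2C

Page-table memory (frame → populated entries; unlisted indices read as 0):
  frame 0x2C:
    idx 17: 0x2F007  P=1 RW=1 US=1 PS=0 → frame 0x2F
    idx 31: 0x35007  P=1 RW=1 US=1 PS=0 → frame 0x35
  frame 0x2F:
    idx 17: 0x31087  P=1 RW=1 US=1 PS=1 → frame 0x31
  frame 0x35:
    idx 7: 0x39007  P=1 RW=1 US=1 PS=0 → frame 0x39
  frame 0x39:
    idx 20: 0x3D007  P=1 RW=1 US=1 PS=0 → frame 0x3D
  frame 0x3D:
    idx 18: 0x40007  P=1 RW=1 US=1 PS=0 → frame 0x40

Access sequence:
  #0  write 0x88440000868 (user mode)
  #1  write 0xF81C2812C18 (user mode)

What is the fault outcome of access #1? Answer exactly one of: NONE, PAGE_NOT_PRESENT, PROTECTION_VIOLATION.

Trace:
#0 VA=0x88440000868 (w,user):
  lvl0: tbl 0x2C, slot 17 ⇒ 0x2F007 (P1/RW1/US1/PS0)
  lvl1: tbl 0x2F, slot 17 ⇒ 0x31087 (P1/RW1/US1/PS1)
  ✓ 0x31868 (huge @L1)  — 2 lookups
#1 VA=0xF81C2812C18 (w,user):
  lvl0: tbl 0x2C, slot 31 ⇒ 0x35007 (P1/RW1/US1/PS0)
  lvl1: tbl 0x35, slot 7 ⇒ 0x39007 (P1/RW1/US1/PS0)
  lvl2: tbl 0x39, slot 20 ⇒ 0x3D007 (P1/RW1/US1/PS0)
  lvl3: tbl 0x3D, slot 18 ⇒ 0x40007 (P1/RW1/US1/PS0)
  ✓ 0x40C18  — 4 lookups

Access #1 fault: NONE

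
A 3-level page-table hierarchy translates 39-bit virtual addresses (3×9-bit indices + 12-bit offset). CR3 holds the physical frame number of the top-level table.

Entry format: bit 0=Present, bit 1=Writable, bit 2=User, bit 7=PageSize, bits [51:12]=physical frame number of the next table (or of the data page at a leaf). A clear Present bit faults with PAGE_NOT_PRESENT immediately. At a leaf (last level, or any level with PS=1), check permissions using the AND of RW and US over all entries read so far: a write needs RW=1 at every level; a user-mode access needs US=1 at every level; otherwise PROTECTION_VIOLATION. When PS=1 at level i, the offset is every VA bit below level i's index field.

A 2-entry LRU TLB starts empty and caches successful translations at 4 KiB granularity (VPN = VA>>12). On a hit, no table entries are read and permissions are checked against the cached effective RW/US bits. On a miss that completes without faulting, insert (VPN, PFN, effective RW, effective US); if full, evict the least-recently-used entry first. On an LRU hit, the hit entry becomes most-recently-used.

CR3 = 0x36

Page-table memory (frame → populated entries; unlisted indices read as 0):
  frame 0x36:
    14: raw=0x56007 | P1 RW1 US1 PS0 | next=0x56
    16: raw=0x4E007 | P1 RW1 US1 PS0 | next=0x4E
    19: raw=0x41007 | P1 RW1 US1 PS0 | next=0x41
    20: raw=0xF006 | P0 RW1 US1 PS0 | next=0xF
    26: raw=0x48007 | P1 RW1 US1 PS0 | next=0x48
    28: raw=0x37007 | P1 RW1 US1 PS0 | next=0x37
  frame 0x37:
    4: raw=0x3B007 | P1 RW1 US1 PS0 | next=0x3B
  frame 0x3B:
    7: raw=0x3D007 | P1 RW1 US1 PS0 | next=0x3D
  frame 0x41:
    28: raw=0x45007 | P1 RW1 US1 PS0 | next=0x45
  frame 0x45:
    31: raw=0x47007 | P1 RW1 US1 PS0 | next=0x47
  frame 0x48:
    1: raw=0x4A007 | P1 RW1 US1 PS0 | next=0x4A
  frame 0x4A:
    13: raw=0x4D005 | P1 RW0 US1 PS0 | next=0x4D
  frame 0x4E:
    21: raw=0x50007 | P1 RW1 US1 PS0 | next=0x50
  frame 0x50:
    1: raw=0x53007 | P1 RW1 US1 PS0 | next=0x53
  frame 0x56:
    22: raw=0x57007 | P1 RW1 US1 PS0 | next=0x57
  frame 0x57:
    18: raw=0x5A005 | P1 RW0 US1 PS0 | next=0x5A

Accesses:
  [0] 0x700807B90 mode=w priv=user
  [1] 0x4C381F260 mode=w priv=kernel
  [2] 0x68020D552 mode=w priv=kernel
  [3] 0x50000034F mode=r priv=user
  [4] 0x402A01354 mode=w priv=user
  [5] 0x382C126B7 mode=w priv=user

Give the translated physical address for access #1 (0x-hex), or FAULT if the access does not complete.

Trace:
#0 VA=0x700807B90 (w,user):
  lvl0: tbl 0x36, slot 28 ⇒ 0x37007 (P1/RW1/US1/PS0)
  lvl1: tbl 0x37, slot 4 ⇒ 0x3B007 (P1/RW1/US1/PS0)
  lvl2: tbl 0x3B, slot 7 ⇒ 0x3D007 (P1/RW1/US1/PS0)
  ✓ 0x3DB90  — 3 lookups
#1 VA=0x4C381F260 (w,kernel):
  lvl0: tbl 0x36, slot 19 ⇒ 0x41007 (P1/RW1/US1/PS0)
  lvl1: tbl 0x41, slot 28 ⇒ 0x45007 (P1/RW1/US1/PS0)
  lvl2: tbl 0x45, slot 31 ⇒ 0x47007 (P1/RW1/US1/PS0)
  ✓ 0x47260  — 3 lookups
#2 VA=0x68020D552 (w,kernel):
  lvl0: tbl 0x36, slot 26 ⇒ 0x48007 (P1/RW1/US1/PS0)
  lvl1: tbl 0x48, slot 1 ⇒ 0x4A007 (P1/RW1/US1/PS0)
  lvl2: tbl 0x4A, slot 13 ⇒ 0x4D005 (P1/RW0/US1/PS0)
  ✗ PROTECTION_VIOLATION  [3 reads]
#3 VA=0x50000034F (r,user):
  lvl0: tbl 0x36, slot 20 ⇒ 0xF006 (P0/RW1/US1/PS0)
  ✗ PAGE_NOT_PRESENT  [1 reads]
#4 VA=0x402A01354 (w,user):
  lvl0: tbl 0x36, slot 16 ⇒ 0x4E007 (P1/RW1/US1/PS0)
  lvl1: tbl 0x4E, slot 21 ⇒ 0x50007 (P1/RW1/US1/PS0)
  lvl2: tbl 0x50, slot 1 ⇒ 0x53007 (P1/RW1/US1/PS0)
  ✓ 0x53354  — 3 lookups
#5 VA=0x382C126B7 (w,user):
  lvl0: tbl 0x36, slot 14 ⇒ 0x56007 (P1/RW1/US1/PS0)
  lvl1: tbl 0x56, slot 22 ⇒ 0x57007 (P1/RW1/US1/PS0)
  lvl2: tbl 0x57, slot 18 ⇒ 0x5A005 (P1/RW0/US1/PS0)
  ✗ PROTECTION_VIOLATION  [3 reads]

Access #1 PA: 0x47260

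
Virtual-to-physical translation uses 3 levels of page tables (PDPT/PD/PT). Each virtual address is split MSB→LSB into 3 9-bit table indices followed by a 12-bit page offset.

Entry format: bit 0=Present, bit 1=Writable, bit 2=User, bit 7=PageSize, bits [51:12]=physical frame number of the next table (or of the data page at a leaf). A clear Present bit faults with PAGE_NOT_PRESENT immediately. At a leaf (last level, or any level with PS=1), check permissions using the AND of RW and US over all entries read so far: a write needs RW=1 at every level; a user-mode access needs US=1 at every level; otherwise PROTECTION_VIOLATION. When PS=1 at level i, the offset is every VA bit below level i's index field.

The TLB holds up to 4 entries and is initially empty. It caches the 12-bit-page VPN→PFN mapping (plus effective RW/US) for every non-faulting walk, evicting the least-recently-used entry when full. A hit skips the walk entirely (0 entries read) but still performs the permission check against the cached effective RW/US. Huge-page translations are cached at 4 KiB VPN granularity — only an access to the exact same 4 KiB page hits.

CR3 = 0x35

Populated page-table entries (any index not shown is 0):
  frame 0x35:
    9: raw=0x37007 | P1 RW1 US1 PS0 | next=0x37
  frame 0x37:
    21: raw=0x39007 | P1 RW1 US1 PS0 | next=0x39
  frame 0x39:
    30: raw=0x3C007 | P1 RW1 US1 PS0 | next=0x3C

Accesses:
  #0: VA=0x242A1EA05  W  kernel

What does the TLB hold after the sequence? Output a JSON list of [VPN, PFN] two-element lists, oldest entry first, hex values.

Walk each access:
#0 VA=0x242A1EA05 (w,kernel):
  L0 @0x35[9] → 0x37007  P=1,RW=1,US=1,PS=0
  L1 @0x37[21] → 0x39007  P=1,RW=1,US=1,PS=0
  L2 @0x39[30] → 0x3C007  P=1,RW=1,US=1,PS=0
  ✓ 0x3CA05  — 3 lookups

TLB: [["0x242A1E", "0x3C"]]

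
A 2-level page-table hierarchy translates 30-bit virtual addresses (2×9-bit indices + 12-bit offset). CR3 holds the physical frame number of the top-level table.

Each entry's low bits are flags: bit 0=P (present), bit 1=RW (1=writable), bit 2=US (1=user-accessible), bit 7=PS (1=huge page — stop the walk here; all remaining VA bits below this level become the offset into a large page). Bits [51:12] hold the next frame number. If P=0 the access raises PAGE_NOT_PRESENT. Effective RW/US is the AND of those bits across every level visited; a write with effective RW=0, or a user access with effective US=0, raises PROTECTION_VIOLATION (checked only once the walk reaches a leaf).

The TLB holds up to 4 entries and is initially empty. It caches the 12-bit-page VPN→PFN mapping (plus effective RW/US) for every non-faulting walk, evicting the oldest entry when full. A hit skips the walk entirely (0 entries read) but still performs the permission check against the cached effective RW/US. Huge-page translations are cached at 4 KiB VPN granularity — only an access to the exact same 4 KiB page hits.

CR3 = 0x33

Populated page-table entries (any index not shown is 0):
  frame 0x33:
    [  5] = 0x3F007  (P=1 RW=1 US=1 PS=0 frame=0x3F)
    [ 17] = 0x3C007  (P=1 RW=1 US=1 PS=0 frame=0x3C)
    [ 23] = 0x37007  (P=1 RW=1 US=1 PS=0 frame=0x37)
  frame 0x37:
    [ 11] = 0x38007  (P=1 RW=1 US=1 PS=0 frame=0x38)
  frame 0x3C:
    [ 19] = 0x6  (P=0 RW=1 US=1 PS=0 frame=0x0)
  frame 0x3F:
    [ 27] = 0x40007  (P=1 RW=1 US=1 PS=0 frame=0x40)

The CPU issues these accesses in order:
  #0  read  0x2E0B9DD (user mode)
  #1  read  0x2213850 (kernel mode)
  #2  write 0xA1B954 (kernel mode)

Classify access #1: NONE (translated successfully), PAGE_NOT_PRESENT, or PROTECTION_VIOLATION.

Per-access translation:
#0 VA=0x2E0B9DD (r,user):
  [0] read 0x33 idx=23: raw=0x37007 flags P=1 W=1 U=1 S=0
  [1] read 0x37 idx=11: raw=0x38007 flags P=1 W=1 U=1 S=0
  ⇒ phys 0x389DD  [2 reads]
#1 VA=0x2213850 (r,kernel):
  [0] read 0x33 idx=17: raw=0x3C007 flags P=1 W=1 U=1 S=0
  [1] read 0x3C idx=19: raw=0x6 flags P=0 W=1 U=1 S=0
  → PAGE_NOT_PRESENT  (2 entries read)
#2 VA=0xA1B954 (w,kernel):
  [0] read 0x33 idx=5: raw=0x3F007 flags P=1 W=1 U=1 S=0
  [1] read 0x3F idx=27: raw=0x40007 flags P=1 W=1 U=1 S=0
  ⇒ phys 0x40954  [2 reads]

Access #1 fault: PAGE_NOT_PRESENT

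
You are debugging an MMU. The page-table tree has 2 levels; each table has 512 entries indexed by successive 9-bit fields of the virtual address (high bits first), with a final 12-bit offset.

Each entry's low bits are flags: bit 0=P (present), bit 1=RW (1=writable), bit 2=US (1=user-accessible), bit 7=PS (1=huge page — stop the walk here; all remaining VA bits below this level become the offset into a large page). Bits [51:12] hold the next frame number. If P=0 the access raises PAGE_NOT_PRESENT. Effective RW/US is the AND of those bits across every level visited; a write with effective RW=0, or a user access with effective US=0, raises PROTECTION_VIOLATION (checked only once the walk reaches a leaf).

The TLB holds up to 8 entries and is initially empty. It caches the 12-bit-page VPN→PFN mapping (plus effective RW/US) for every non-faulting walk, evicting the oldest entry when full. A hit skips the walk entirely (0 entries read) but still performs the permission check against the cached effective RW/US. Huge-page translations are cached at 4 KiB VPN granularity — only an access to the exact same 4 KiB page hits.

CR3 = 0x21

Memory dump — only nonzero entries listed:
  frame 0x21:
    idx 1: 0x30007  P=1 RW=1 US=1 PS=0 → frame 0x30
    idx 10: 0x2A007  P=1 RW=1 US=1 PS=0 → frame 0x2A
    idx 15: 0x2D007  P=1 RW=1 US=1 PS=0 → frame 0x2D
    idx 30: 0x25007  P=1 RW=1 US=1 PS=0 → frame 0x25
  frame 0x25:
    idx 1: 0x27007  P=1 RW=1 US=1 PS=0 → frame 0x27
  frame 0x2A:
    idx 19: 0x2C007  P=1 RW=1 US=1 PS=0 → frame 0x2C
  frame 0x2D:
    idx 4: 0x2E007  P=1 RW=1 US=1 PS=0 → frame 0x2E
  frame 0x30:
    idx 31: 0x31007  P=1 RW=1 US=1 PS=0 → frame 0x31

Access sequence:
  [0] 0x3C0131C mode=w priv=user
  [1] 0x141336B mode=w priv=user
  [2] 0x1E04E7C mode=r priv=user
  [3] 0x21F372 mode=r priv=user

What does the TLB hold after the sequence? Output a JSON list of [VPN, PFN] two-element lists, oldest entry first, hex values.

Per-access translation:
#0 VA=0x3C0131C (w,user):
  L0: frame=0x21 idx=30 entry=0x25007 [P=1 RW=1 US=1 PS=0]
  L1: frame=0x25 idx=1 entry=0x27007 [P=1 RW=1 US=1 PS=0]
  ⇒ phys 0x2731C  [2 reads]
#1 VA=0x141336B (w,user):
  L0: frame=0x21 idx=10 entry=0x2A007 [P=1 RW=1 US=1 PS=0]
  L1: frame=0x2A idx=19 entry=0x2C007 [P=1 RW=1 US=1 PS=0]
  ⇒ phys 0x2C36B  [2 reads]
#2 VA=0x1E04E7C (r,user):
  L0: frame=0x21 idx=15 entry=0x2D007 [P=1 RW=1 US=1 PS=0]
  L1: frame=0x2D idx=4 entry=0x2E007 [P=1 RW=1 US=1 PS=0]
  ⇒ phys 0x2EE7C  [2 reads]
#3 VA=0x21F372 (r,user):
  L0: frame=0x21 idx=1 entry=0x30007 [P=1 RW=1 US=1 PS=0]
  L1: frame=0x30 idx=31 entry=0x31007 [P=1 RW=1 US=1 PS=0]
  ⇒ phys 0x31372  [2 reads]

TLB: [["0x3C01", "0x27"], ["0x1413", "0x2C"], ["0x1E04", "0x2E"], ["0x21F", "0x31"]]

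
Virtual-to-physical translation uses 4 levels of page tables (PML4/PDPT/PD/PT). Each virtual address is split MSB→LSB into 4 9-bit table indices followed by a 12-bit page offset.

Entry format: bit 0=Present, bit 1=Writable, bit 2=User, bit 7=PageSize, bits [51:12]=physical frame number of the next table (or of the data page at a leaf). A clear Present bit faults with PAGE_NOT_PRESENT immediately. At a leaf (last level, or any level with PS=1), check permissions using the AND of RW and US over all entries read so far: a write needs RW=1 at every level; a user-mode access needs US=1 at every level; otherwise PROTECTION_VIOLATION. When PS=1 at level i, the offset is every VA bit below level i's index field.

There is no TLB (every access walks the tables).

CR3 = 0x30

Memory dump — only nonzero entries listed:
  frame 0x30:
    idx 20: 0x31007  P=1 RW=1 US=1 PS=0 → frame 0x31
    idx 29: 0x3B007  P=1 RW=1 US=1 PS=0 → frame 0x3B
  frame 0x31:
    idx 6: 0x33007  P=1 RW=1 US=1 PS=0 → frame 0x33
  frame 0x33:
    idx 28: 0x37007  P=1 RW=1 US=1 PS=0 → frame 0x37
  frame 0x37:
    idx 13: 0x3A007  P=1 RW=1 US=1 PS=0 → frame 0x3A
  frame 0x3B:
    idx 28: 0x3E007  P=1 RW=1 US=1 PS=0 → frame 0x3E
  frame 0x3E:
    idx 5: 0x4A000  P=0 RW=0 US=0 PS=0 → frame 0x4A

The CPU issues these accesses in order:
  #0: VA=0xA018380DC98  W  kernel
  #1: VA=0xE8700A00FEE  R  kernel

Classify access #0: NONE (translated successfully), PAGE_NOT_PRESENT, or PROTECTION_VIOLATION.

Trace:
#0 VA=0xA018380DC98 (w,kernel):
  lvl0: tbl 0x30, slot 20 ⇒ 0x31007 (P1/RW1/US1/PS0)
  lvl1: tbl 0x31, slot 6 ⇒ 0x33007 (P1/RW1/US1/PS0)
  lvl2: tbl 0x33, slot 28 ⇒ 0x37007 (P1/RW1/US1/PS0)
  lvl3: tbl 0x37, slot 13 ⇒ 0x3A007 (P1/RW1/US1/PS0)
  ✓ 0x3AC98  — 4 lookups
#1 VA=0xE8700A00FEE (r,kernel):
  lvl0: tbl 0x30, slot 29 ⇒ 0x3B007 (P1/RW1/US1/PS0)
  lvl1: tbl 0x3B, slot 28 ⇒ 0x3E007 (P1/RW1/US1/PS0)
  lvl2: tbl 0x3E, slot 5 ⇒ 0x4A000 (P0/RW0/US0/PS0)
  ⇒ fault: PAGE_NOT_PRESENT  — 3 lookups

Access #0 fault: NONE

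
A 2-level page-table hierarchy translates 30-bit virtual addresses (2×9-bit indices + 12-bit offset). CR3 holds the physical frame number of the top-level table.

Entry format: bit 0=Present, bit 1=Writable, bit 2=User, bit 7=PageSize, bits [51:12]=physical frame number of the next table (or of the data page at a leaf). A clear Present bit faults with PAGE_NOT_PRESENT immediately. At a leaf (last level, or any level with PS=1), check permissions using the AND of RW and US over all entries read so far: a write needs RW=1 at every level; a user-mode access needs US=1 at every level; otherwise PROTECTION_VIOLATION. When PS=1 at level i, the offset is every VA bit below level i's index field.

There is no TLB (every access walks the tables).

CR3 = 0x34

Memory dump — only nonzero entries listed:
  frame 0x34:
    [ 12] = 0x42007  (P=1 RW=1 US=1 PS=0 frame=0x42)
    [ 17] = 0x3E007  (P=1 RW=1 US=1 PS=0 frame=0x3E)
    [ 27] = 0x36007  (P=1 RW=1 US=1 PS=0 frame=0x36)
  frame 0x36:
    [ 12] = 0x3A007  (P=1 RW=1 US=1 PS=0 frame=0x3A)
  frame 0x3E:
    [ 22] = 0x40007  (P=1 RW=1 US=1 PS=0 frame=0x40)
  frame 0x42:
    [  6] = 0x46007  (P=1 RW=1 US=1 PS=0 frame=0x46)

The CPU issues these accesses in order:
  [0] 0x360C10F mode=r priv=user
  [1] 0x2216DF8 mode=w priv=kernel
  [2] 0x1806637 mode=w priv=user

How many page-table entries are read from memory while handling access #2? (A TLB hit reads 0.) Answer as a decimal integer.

Walk each access:
#0 VA=0x360C10F (r,user):
  L0 @0x34[27] → 0x36007  P=1,RW=1,US=1,PS=0
  L1 @0x36[12] → 0x3A007  P=1,RW=1,US=1,PS=0
  ⇒ phys 0x3A10F  [2 reads]
#1 VA=0x2216DF8 (w,kernel):
  L0 @0x34[17] → 0x3E007  P=1,RW=1,US=1,PS=0
  L1 @0x3E[22] → 0x40007  P=1,RW=1,US=1,PS=0
  ⇒ phys 0x40DF8  [2 reads]
#2 VA=0x1806637 (w,user):
  L0 @0x34[12] → 0x42007  P=1,RW=1,US=1,PS=0
  L1 @0x42[6] → 0x46007  P=1,RW=1,US=1,PS=0
  ⇒ phys 0x46637  [2 reads]

Entries read for #2: 2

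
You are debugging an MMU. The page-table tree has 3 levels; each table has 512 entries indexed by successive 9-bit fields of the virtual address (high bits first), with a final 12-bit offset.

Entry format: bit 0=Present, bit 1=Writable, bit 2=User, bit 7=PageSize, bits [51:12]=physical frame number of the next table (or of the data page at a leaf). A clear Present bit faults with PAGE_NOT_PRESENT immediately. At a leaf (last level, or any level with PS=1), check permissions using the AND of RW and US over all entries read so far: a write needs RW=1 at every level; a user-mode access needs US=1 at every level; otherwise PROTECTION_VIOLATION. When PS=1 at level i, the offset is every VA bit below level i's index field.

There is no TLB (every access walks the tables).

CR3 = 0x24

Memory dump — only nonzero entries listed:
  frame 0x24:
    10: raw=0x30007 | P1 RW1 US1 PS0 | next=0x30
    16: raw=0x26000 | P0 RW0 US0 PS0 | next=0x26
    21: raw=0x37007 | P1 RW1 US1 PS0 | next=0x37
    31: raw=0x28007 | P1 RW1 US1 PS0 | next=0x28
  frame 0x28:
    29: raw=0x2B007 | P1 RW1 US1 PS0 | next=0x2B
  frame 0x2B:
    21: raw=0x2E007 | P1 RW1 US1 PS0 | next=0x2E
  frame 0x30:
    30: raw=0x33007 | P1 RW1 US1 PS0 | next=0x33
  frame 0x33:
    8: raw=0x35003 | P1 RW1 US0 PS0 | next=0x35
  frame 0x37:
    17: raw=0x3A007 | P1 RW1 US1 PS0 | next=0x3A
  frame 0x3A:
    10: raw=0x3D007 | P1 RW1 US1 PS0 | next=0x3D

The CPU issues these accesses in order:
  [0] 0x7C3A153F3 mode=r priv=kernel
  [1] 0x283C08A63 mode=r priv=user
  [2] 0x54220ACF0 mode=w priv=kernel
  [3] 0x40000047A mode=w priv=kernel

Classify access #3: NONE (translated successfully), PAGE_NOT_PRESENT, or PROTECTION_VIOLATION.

Walk each access:
#0 VA=0x7C3A153F3 (r,kernel):
  L0: frame=0x24 idx=31 entry=0x28007 [P=1 RW=1 US=1 PS=0]
  L1: frame=0x28 idx=29 entry=0x2B007 [P=1 RW=1 US=1 PS=0]
  L2: frame=0x2B idx=21 entry=0x2E007 [P=1 RW=1 US=1 PS=0]
  → PA=0x2E3F3  (3 entries read)
#1 VA=0x283C08A63 (r,user):
  L0: frame=0x24 idx=10 entry=0x30007 [P=1 RW=1 US=1 PS=0]
  L1: frame=0x30 idx=30 entry=0x33007 [P=1 RW=1 US=1 PS=0]
  L2: frame=0x33 idx=8 entry=0x35003 [P=1 RW=1 US=0 PS=0]
  → PROTECTION_VIOLATION  (3 entries read)
#2 VA=0x54220ACF0 (w,kernel):
  L0: frame=0x24 idx=21 entry=0x37007 [P=1 RW=1 US=1 PS=0]
  L1: frame=0x37 idx=17 entry=0x3A007 [P=1 RW=1 US=1 PS=0]
  L2: frame=0x3A idx=10 entry=0x3D007 [P=1 RW=1 US=1 PS=0]
  → PA=0x3DCF0  (3 entries read)
#3 VA=0x40000047A (w,kernel):
  L0: frame=0x24 idx=16 entry=0x26000 [P=0 RW=0 US=0 PS=0]
  → PAGE_NOT_PRESENT  (1 entries read)

Access #3 fault: PAGE_NOT_PRESENT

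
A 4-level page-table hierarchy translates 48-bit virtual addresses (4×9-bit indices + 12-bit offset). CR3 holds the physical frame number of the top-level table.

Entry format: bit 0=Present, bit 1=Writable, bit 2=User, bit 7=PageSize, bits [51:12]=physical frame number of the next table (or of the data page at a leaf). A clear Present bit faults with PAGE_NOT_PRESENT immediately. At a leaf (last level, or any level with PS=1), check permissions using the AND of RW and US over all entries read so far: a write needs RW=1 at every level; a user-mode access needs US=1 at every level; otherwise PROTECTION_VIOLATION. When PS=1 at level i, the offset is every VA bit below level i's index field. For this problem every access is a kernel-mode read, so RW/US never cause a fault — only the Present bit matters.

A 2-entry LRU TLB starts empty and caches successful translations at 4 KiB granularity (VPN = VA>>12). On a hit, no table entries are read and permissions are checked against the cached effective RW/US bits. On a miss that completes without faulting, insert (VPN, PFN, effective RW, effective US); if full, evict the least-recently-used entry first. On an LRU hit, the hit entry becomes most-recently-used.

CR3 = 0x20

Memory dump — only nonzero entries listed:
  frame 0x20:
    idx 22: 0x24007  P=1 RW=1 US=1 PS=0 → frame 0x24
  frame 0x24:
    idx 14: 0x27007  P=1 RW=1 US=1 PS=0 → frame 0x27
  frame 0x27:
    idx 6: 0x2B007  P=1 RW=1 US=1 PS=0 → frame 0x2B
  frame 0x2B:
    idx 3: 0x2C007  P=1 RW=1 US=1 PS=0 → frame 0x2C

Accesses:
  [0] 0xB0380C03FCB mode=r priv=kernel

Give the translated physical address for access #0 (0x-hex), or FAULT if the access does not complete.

Per-access translation:
#0 VA=0xB0380C03FCB (r,kernel):
  L0 @0x20[22] → 0x24007  P=1,RW=1,US=1,PS=0
  L1 @0x24[14] → 0x27007  P=1,RW=1,US=1,PS=0
  L2 @0x27[6] → 0x2B007  P=1,RW=1,US=1,PS=0
  L3 @0x2B[3] → 0x2C007  P=1,RW=1,US=1,PS=0
  ✓ 0x2CFCB  — 4 lookups

Access #0 PA: 0x2CFCB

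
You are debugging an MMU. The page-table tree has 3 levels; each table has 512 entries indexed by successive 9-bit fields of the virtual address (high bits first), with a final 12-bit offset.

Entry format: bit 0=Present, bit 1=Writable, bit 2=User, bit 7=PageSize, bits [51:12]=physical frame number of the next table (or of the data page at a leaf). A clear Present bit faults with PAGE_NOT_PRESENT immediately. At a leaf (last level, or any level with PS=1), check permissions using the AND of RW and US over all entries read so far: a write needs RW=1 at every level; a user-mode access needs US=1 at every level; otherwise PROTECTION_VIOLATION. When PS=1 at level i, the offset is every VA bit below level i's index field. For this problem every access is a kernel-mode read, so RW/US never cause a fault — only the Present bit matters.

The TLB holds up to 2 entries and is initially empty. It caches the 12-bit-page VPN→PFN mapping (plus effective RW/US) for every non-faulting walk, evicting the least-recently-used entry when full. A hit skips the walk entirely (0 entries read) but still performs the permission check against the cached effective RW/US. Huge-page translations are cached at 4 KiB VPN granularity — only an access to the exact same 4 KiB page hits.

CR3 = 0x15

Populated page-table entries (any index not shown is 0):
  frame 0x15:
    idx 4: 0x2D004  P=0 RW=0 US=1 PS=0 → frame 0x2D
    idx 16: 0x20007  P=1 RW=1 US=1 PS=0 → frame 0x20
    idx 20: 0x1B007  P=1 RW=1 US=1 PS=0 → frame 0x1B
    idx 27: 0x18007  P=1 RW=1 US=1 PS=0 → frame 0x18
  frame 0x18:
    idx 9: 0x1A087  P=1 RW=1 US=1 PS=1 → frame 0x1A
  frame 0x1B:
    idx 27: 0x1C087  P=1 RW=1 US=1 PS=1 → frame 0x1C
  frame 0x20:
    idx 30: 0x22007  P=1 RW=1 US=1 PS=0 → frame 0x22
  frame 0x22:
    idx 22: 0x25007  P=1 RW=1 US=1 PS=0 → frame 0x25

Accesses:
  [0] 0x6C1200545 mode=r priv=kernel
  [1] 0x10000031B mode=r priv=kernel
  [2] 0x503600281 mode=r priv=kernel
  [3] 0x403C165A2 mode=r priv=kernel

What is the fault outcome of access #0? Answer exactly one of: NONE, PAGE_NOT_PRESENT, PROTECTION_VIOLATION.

Per-access translation:
#0 VA=0x6C1200545 (r,kernel):
  L0: frame=0x15 idx=27 entry=0x18007 [P=1 RW=1 US=1 PS=0]
  L1: frame=0x18 idx=9 entry=0x1A087 [P=1 RW=1 US=1 PS=1]
  ⇒ phys 0x1A545 (huge @L1)  [2 reads]
#1 VA=0x10000031B (r,kernel):
  L0: frame=0x15 idx=4 entry=0x2D004 [P=0 RW=0 US=1 PS=0]
  ⇒ fault: PAGE_NOT_PRESENT  — 1 lookups
#2 VA=0x503600281 (r,kernel):
  L0: frame=0x15 idx=20 entry=0x1B007 [P=1 RW=1 US=1 PS=0]
  L1: frame=0x1B idx=27 entry=0x1C087 [P=1 RW=1 US=1 PS=1]
  ⇒ phys 0x1C281 (huge @L1)  [2 reads]
#3 VA=0x403C165A2 (r,kernel):
  L0: frame=0x15 idx=16 entry=0x20007 [P=1 RW=1 US=1 PS=0]
  L1: frame=0x20 idx=30 entry=0x22007 [P=1 RW=1 US=1 PS=0]
  L2: frame=0x22 idx=22 entry=0x25007 [P=1 RW=1 US=1 PS=0]
  ⇒ phys 0x255A2  [3 reads]

Access #0 fault: NONE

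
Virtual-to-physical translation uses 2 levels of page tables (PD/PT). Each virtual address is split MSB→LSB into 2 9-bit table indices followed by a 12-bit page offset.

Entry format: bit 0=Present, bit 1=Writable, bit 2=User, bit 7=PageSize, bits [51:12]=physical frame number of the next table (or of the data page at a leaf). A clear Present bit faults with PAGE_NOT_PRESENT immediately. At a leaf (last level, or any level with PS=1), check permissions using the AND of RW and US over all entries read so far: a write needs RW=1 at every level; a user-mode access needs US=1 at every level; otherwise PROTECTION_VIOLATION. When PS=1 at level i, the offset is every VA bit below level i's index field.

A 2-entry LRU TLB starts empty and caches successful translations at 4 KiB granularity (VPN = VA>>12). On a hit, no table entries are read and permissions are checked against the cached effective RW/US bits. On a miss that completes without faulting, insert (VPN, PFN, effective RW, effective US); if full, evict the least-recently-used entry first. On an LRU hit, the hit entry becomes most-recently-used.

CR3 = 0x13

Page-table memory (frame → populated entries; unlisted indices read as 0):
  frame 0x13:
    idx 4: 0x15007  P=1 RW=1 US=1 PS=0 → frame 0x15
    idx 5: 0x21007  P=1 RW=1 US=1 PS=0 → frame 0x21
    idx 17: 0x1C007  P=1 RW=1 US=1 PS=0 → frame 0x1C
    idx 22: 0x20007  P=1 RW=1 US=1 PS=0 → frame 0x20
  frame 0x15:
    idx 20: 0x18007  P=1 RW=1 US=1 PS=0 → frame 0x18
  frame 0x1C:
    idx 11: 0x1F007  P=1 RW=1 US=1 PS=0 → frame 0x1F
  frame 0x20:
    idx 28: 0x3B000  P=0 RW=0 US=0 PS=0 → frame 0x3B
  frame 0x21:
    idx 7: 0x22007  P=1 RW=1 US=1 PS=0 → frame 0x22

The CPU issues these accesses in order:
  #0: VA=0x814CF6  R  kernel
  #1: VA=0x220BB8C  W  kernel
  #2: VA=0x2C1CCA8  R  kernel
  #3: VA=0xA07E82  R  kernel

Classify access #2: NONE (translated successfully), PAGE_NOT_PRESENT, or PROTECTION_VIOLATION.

Walk each access:
#0 VA=0x814CF6 (r,kernel):
  [0] read 0x13 idx=4: raw=0x15007 flags P=1 W=1 U=1 S=0
  [1] read 0x15 idx=20: raw=0x18007 flags P=1 W=1 U=1 S=0
  ✓ 0x18CF6  — 2 lookups
#1 VA=0x220BB8C (w,kernel):
  [0] read 0x13 idx=17: raw=0x1C007 flags P=1 W=1 U=1 S=0
  [1] read 0x1C idx=11: raw=0x1F007 flags P=1 W=1 U=1 S=0
  ✓ 0x1FB8C  — 2 lookups
#2 VA=0x2C1CCA8 (r,kernel):
  [0] read 0x13 idx=22: raw=0x20007 flags P=1 W=1 U=1 S=0
  [1] read 0x20 idx=28: raw=0x3B000 flags P=0 W=0 U=0 S=0
  → PAGE_NOT_PRESENT  (2 entries read)
#3 VA=0xA07E82 (r,kernel):
  [0] read 0x13 idx=5: raw=0x21007 flags P=1 W=1 U=1 S=0
  [1] read 0x21 idx=7: raw=0x22007 flags P=1 W=1 U=1 S=0
  ✓ 0x22E82  — 2 lookups

Access #2 fault: PAGE_NOT_PRESENT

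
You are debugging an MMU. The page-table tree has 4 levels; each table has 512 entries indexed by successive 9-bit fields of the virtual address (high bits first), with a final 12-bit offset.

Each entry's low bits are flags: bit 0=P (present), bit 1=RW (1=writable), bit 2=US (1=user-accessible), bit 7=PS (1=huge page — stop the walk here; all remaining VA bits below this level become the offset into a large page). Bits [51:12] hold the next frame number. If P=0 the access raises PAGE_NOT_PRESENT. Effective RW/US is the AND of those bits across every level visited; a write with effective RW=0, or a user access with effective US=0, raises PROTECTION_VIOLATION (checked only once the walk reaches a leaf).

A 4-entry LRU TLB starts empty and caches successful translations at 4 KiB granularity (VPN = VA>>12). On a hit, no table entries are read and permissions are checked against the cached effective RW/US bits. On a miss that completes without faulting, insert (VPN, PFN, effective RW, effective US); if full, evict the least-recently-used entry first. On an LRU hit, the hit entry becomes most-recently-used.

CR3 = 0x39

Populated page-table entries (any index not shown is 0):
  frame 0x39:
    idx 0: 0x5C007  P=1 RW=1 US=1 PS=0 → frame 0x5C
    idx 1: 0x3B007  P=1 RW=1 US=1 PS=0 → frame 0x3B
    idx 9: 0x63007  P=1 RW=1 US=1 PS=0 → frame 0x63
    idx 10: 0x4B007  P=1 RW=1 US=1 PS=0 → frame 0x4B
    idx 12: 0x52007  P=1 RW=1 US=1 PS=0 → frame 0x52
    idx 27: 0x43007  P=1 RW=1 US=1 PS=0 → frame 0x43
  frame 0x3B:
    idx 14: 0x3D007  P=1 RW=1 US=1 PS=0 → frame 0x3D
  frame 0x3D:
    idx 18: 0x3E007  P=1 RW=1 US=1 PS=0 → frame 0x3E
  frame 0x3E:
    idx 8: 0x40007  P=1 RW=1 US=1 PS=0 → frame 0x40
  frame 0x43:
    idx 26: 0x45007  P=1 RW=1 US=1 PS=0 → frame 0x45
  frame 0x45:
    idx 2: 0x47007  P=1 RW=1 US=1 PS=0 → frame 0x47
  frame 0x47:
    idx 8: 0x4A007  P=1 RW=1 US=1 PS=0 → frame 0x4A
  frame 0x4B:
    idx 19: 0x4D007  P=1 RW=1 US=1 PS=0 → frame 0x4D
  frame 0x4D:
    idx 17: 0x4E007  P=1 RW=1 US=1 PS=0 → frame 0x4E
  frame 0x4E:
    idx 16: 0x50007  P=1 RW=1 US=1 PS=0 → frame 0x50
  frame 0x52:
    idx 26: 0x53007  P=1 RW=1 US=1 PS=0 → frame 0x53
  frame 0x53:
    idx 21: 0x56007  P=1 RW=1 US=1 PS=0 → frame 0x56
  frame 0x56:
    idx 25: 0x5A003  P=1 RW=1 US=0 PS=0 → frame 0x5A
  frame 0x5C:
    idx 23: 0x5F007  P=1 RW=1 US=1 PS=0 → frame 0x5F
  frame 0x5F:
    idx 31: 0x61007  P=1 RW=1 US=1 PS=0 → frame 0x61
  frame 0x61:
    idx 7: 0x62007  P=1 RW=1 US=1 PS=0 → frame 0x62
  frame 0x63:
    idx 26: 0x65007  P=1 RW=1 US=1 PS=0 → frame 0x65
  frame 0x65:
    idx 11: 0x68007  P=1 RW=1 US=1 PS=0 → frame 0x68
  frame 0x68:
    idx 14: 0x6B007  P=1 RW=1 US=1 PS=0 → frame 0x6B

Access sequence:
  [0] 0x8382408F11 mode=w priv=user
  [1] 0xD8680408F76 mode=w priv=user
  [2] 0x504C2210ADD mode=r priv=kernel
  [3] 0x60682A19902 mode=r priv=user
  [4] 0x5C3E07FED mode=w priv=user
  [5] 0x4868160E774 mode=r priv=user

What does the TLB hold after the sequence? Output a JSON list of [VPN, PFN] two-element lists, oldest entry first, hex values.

Trace:
#0 VA=0x8382408F11 (w,user):
  [0] read 0x39 idx=1: raw=0x3B007 flags P=1 W=1 U=1 S=0
  [1] read 0x3B idx=14: raw=0x3D007 flags P=1 W=1 U=1 S=0
  [2] read 0x3D idx=18: raw=0x3E007 flags P=1 W=1 U=1 S=0
  [3] read 0x3E idx=8: raw=0x40007 flags P=1 W=1 U=1 S=0
  ✓ 0x40F11  — 4 lookups
#1 VA=0xD8680408F76 (w,user):
  [0] read 0x39 idx=27: raw=0x43007 flags P=1 W=1 U=1 S=0
  [1] read 0x43 idx=26: raw=0x45007 flags P=1 W=1 U=1 S=0
  [2] read 0x45 idx=2: raw=0x47007 flags P=1 W=1 U=1 S=0
  [3] read 0x47 idx=8: raw=0x4A007 flags P=1 W=1 U=1 S=0
  ✓ 0x4AF76  — 4 lookups
#2 VA=0x504C2210ADD (r,kernel):
  [0] read 0x39 idx=10: raw=0x4B007 flags P=1 W=1 U=1 S=0
  [1] read 0x4B idx=19: raw=0x4D007 flags P=1 W=1 U=1 S=0
  [2] read 0x4D idx=17: raw=0x4E007 flags P=1 W=1 U=1 S=0
  [3] read 0x4E idx=16: raw=0x50007 flags P=1 W=1 U=1 S=0
  ✓ 0x50ADD  — 4 lookups
#3 VA=0x60682A19902 (r,user):
  [0] read 0x39 idx=12: raw=0x52007 flags P=1 W=1 U=1 S=0
  [1] read 0x52 idx=26: raw=0x53007 flags P=1 W=1 U=1 S=0
  [2] read 0x53 idx=21: raw=0x56007 flags P=1 W=1 U=1 S=0
  [3] read 0x56 idx=25: raw=0x5A003 flags P=1 W=1 U=0 S=0
  ✗ PROTECTION_VIOLATION  [4 reads]
#4 VA=0x5C3E07FED (w,user):
  [0] read 0x39 idx=0: raw=0x5C007 flags P=1 W=1 U=1 S=0
  [1] read 0x5C idx=23: raw=0x5F007 flags P=1 W=1 U=1 S=0
  [2] read 0x5F idx=31: raw=0x61007 flags P=1 W=1 U=1 S=0
  [3] read 0x61 idx=7: raw=0x62007 flags P=1 W=1 U=1 S=0
  ✓ 0x62FED  — 4 lookups
#5 VA=0x4868160E774 (r,user):
  [0] read 0x39 idx=9: raw=0x63007 flags P=1 W=1 U=1 S=0
  [1] read 0x63 idx=26: raw=0x65007 flags P=1 W=1 U=1 S=0
  [2] read 0x65 idx=11: raw=0x68007 flags P=1 W=1 U=1 S=0
  [3] read 0x68 idx=14: raw=0x6B007 flags P=1 W=1 U=1 S=0
  ✓ 0x6B774  — 4 lookups

TLB: [["0xD8680408", "0x4A"], ["0x504C2210", "0x50"], ["0x5C3E07", "0x62"], ["0x4868160E", "0x6B"]]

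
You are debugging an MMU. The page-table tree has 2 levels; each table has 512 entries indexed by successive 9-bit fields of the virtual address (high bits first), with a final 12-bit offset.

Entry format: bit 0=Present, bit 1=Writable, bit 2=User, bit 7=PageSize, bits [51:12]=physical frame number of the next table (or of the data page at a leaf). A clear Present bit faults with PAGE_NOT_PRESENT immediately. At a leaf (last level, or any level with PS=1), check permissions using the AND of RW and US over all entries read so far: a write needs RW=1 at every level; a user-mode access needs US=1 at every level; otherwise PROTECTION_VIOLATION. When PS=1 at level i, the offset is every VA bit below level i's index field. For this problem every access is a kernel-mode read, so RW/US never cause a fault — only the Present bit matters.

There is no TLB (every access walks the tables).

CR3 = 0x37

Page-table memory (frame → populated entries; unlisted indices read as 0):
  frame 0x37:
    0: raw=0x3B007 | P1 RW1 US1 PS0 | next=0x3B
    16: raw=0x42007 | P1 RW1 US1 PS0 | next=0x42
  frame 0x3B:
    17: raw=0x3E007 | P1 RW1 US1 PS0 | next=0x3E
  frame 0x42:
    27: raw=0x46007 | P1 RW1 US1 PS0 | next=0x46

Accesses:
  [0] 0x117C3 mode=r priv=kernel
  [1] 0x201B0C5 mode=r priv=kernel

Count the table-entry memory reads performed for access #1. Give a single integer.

Per-access translation:
#0 VA=0x117C3 (r,kernel):
  [0] read 0x37 idx=0: raw=0x3B007 flags P=1 W=1 U=1 S=0
  [1] read 0x3B idx=17: raw=0x3E007 flags P=1 W=1 U=1 S=0
  ✓ 0x3E7C3  — 2 lookups
#1 VA=0x201B0C5 (r,kernel):
  [0] read 0x37 idx=16: raw=0x42007 flags P=1 W=1 U=1 S=0
  [1] read 0x42 idx=27: raw=0x46007 flags P=1 W=1 U=1 S=0
  ✓ 0x460C5  — 2 lookups

Entries read for #1: 2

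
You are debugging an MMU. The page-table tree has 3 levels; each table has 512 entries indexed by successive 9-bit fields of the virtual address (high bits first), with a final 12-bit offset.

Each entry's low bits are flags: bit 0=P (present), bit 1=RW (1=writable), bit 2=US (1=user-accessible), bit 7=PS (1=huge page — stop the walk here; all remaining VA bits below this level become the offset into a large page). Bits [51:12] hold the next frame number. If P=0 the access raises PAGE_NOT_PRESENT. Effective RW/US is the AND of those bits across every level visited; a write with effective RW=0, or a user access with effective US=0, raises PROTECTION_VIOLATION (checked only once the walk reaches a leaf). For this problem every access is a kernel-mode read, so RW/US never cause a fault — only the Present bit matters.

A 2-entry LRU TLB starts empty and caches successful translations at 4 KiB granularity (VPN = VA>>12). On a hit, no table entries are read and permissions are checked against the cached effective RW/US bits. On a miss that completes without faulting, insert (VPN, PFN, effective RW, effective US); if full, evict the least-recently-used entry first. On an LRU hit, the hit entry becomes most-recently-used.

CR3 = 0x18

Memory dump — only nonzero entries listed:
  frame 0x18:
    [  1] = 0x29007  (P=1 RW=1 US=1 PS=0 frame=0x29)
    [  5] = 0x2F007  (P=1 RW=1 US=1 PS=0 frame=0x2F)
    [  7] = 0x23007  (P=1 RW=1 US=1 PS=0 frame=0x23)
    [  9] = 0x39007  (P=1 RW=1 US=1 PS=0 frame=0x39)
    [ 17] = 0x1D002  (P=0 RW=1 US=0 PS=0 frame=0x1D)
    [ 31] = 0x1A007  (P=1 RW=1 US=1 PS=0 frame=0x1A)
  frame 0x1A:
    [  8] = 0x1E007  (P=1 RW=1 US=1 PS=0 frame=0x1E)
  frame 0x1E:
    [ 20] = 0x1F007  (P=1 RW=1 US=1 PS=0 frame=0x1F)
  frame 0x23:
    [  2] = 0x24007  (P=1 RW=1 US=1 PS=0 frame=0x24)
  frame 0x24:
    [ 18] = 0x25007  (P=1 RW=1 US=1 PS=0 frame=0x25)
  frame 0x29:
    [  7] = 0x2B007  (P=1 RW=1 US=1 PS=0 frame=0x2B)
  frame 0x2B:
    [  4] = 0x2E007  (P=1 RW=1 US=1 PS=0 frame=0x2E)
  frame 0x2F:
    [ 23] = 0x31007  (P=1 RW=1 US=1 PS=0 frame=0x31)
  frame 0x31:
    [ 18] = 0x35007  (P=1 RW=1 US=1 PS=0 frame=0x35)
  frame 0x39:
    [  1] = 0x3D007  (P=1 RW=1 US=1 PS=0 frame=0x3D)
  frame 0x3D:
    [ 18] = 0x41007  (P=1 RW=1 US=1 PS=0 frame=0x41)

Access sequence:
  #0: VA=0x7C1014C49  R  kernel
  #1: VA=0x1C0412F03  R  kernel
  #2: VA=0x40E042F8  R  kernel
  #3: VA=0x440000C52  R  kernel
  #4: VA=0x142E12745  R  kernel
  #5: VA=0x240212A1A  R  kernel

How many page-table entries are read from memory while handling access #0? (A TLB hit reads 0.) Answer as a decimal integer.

Walk each access:
#0 VA=0x7C1014C49 (r,kernel):
  lvl0: tbl 0x18, slot 31 ⇒ 0x1A007 (P1/RW1/US1/PS0)
  lvl1: tbl 0x1A, slot 8 ⇒ 0x1E007 (P1/RW1/US1/PS0)
  lvl2: tbl 0x1E, slot 20 ⇒ 0x1F007 (P1/RW1/US1/PS0)
  ⇒ phys 0x1FC49  [3 reads]
#1 VA=0x1C0412F03 (r,kernel):
  lvl0: tbl 0x18, slot 7 ⇒ 0x23007 (P1/RW1/US1/PS0)
  lvl1: tbl 0x23, slot 2 ⇒ 0x24007 (P1/RW1/US1/PS0)
  lvl2: tbl 0x24, slot 18 ⇒ 0x25007 (P1/RW1/US1/PS0)
  ⇒ phys 0x25F03  [3 reads]
#2 VA=0x40E042F8 (r,kernel):
  lvl0: tbl 0x18, slot 1 ⇒ 0x29007 (P1/RW1/US1/PS0)
  lvl1: tbl 0x29, slot 7 ⇒ 0x2B007 (P1/RW1/US1/PS0)
  lvl2: tbl 0x2B, slot 4 ⇒ 0x2E007 (P1/RW1/US1/PS0)
  ⇒ phys 0x2E2F8  [3 reads]
#3 VA=0x440000C52 (r,kernel):
  lvl0: tbl 0x18, slot 17 ⇒ 0x1D002 (P0/RW1/US0/PS0)
  ✗ PAGE_NOT_PRESENT  [1 reads]
#4 VA=0x142E12745 (r,kernel):
  lvl0: tbl 0x18, slot 5 ⇒ 0x2F007 (P1/RW1/US1/PS0)
  lvl1: tbl 0x2F, slot 23 ⇒ 0x31007 (P1/RW1/US1/PS0)
  lvl2: tbl 0x31, slot 18 ⇒ 0x35007 (P1/RW1/US1/PS0)
  ⇒ phys 0x35745  [3 reads]
#5 VA=0x240212A1A (r,kernel):
  lvl0: tbl 0x18, slot 9 ⇒ 0x39007 (P1/RW1/US1/PS0)
  lvl1: tbl 0x39, slot 1 ⇒ 0x3D007 (P1/RW1/US1/PS0)
  lvl2: tbl 0x3D, slot 18 ⇒ 0x41007 (P1/RW1/US1/PS0)
  ⇒ phys 0x41A1A  [3 reads]

Entries read for #0: 3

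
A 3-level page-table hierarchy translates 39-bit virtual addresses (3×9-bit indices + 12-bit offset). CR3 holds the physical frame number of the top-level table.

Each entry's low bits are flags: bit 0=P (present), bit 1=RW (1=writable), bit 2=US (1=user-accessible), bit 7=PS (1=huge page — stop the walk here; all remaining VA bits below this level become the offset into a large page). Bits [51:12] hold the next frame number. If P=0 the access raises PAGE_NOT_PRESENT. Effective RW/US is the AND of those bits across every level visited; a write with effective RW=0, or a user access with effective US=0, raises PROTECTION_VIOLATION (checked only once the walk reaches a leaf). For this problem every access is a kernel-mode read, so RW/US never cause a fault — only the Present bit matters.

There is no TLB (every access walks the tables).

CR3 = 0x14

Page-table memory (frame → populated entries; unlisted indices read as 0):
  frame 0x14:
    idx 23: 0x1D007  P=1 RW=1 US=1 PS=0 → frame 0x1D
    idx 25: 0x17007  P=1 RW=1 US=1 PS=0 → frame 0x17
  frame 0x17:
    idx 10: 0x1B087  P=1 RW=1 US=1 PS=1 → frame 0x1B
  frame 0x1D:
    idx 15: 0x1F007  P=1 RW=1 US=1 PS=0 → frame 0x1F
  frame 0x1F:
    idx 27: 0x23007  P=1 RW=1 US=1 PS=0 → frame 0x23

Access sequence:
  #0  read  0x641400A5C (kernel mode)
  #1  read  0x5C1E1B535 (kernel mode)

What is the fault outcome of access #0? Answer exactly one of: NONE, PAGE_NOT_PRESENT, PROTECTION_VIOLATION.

Per-access translation:
#0 VA=0x641400A5C (r,kernel):
  L0 @0x14[25] → 0x17007  P=1,RW=1,US=1,PS=0
  L1 @0x17[10] → 0x1B087  P=1,RW=1,US=1,PS=1
  ⇒ phys 0x1BA5C (huge @L1)  [2 reads]
#1 VA=0x5C1E1B535 (r,kernel):
  L0 @0x14[23] → 0x1D007  P=1,RW=1,US=1,PS=0
  L1 @0x1D[15] → 0x1F007  P=1,RW=1,US=1,PS=0
  L2 @0x1F[27] → 0x23007  P=1,RW=1,US=1,PS=0
  ⇒ phys 0x23535  [3 reads]

Access #0 fault: NONE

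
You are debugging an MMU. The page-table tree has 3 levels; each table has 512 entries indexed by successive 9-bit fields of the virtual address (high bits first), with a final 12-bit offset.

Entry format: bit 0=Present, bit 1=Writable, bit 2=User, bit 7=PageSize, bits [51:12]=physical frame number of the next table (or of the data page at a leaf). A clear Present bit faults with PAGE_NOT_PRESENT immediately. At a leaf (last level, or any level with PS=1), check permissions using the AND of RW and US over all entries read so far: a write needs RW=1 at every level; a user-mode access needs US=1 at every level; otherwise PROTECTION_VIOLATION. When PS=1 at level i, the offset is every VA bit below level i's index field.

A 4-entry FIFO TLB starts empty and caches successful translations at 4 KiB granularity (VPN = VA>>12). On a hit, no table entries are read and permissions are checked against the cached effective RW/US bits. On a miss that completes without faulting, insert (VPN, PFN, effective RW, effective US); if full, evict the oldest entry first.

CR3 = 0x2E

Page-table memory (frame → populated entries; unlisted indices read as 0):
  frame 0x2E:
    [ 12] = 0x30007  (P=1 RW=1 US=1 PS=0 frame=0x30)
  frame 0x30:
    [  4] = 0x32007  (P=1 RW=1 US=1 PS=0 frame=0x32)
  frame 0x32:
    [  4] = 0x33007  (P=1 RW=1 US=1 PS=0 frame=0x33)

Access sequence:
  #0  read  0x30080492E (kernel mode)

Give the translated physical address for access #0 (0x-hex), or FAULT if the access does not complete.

Per-access translation:
#0 VA=0x30080492E (r,kernel):
  L0 @0x2E[12] → 0x30007  P=1,RW=1,US=1,PS=0
  L1 @0x30[4] → 0x32007  P=1,RW=1,US=1,PS=0
  L2 @0x32[4] → 0x33007  P=1,RW=1,US=1,PS=0
  ⇒ phys 0x3392E  [3 reads]

Access #0 PA: 0x3392E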